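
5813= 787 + 5026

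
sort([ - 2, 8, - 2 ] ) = [ - 2, - 2, 8]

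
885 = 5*177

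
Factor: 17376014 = 2^1*37^1*234811^1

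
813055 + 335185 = 1148240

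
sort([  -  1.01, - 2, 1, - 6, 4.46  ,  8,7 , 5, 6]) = [ - 6,-2,-1.01, 1,4.46,5, 6,7,  8]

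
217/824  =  217/824 = 0.26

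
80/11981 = 80/11981 = 0.01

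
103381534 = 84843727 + 18537807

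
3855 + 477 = 4332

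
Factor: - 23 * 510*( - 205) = 2^1*3^1*5^2*17^1*23^1*41^1 = 2404650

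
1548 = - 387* ( - 4)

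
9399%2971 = 486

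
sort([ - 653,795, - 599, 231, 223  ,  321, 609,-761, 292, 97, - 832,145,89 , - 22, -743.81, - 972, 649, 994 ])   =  [ - 972, - 832, - 761, - 743.81 , - 653,-599, - 22,89,  97, 145,  223,231, 292, 321,  609,649, 795, 994] 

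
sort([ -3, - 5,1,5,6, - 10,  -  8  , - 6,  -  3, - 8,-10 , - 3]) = [ - 10,- 10, - 8, - 8, - 6, - 5 , - 3, - 3, - 3,1,  5,6]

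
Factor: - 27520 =-2^7*5^1*43^1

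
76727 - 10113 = 66614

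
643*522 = 335646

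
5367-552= 4815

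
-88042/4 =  - 44021/2= - 22010.50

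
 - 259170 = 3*( - 86390)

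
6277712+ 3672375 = 9950087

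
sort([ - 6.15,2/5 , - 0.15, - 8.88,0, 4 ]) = [ - 8.88,-6.15, - 0.15,0,2/5, 4] 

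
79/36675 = 79/36675  =  0.00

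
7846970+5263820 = 13110790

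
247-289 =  - 42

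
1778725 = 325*5473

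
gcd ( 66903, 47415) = 87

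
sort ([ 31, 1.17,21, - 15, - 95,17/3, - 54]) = [ - 95,- 54,- 15, 1.17,17/3,  21 , 31] 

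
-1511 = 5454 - 6965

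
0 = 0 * 87308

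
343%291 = 52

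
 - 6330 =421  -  6751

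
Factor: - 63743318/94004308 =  - 2^( - 1)*41^( - 1)*331^1*96289^1 * 573197^( - 1) = - 31871659/47002154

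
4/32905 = 4/32905 = 0.00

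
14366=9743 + 4623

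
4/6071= 4/6071 = 0.00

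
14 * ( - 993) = -13902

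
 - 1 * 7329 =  - 7329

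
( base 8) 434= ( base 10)284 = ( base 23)c8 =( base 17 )gc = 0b100011100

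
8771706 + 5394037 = 14165743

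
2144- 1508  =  636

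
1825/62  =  29 + 27/62 = 29.44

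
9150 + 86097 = 95247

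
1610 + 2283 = 3893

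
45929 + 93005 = 138934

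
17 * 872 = 14824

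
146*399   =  58254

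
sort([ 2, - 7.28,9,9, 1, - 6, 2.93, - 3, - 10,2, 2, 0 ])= [ - 10, - 7.28, - 6, - 3,0,1, 2, 2,2,2.93,9,9] 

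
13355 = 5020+8335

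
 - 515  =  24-539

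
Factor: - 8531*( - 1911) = 3^1*7^2*13^1 * 19^1*449^1 = 16302741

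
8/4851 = 8/4851 = 0.00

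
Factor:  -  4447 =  -4447^1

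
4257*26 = 110682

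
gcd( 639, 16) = 1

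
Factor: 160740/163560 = 57/58= 2^(- 1)*3^1*19^1*29^( - 1 )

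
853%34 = 3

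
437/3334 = 437/3334 = 0.13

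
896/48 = 18 + 2/3 = 18.67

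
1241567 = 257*4831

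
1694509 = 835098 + 859411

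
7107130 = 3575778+3531352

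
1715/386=4+171/386 =4.44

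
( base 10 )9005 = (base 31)9bf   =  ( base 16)232D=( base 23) h0c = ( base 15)2A05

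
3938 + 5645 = 9583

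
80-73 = 7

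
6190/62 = 3095/31 = 99.84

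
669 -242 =427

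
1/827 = 1/827= 0.00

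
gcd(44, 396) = 44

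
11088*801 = 8881488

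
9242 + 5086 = 14328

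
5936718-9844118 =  - 3907400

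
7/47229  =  1/6747=   0.00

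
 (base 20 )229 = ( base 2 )1101010001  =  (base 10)849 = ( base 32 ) QH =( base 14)449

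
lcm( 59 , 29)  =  1711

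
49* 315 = 15435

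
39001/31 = 39001/31= 1258.10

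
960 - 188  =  772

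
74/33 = 2  +  8/33 = 2.24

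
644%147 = 56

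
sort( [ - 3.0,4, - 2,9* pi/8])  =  [-3.0,-2  ,  9*pi/8, 4]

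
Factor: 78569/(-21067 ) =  - 21067^(  -  1)*78569^1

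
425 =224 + 201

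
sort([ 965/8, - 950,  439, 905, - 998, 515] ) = [-998, - 950,  965/8, 439,515,905 ]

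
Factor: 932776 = 2^3*13^1*8969^1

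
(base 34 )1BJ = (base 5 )22144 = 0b11000001101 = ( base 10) 1549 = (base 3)2010101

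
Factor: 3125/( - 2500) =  - 2^(  -  2 ) *5^1 = - 5/4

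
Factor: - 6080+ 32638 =2^1*7^2*271^1 = 26558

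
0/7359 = 0 = 0.00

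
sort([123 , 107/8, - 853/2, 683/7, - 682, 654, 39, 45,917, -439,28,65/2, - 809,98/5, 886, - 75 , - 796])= [-809, - 796,  -  682,- 439,-853/2, - 75, 107/8, 98/5, 28, 65/2, 39,45,683/7, 123,654,886, 917 ]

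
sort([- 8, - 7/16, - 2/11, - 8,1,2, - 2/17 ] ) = [ - 8, - 8, - 7/16, - 2/11, - 2/17,1,2 ]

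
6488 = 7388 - 900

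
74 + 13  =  87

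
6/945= 2/315 =0.01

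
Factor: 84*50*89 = 2^3*3^1 * 5^2 * 7^1*89^1 = 373800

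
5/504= 5/504= 0.01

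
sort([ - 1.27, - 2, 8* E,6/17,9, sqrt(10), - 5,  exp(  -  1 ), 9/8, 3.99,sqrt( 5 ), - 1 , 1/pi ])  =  [-5, - 2,  -  1.27, - 1,1/pi,6/17,  exp( - 1 ), 9/8,  sqrt ( 5 ), sqrt( 10), 3.99,9 , 8 * E ]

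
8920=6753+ 2167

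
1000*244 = 244000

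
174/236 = 87/118 = 0.74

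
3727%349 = 237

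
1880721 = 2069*909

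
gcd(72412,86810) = 2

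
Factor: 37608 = 2^3*3^1 *1567^1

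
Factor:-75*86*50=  - 322500= - 2^2 * 3^1*5^4* 43^1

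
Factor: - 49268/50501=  - 2^2*11^( - 1) * 109^1*113^1*4591^( - 1)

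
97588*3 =292764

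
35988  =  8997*4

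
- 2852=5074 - 7926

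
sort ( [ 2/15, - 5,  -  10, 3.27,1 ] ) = [ - 10, - 5,2/15,1,3.27]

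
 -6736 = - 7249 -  - 513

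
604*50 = 30200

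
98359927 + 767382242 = 865742169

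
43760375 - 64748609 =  - 20988234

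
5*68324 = 341620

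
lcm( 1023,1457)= 48081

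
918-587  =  331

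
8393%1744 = 1417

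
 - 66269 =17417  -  83686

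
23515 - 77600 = -54085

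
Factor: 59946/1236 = 97/2  =  2^( - 1) * 97^1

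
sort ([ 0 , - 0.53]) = [-0.53,0 ]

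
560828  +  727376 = 1288204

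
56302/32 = 28151/16  =  1759.44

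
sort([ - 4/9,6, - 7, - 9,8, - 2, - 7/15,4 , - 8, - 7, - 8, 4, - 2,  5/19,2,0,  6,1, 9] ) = [ - 9, - 8, - 8 , - 7, - 7, - 2 , - 2, - 7/15,-4/9,0,5/19,1,2,4,4,6,  6, 8, 9]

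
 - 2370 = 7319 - 9689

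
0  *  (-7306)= 0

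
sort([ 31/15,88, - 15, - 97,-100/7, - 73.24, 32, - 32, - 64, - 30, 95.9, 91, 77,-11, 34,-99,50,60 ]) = [ -99, - 97, - 73.24, - 64,- 32, - 30, - 15, - 100/7, - 11,31/15,  32, 34,50, 60, 77, 88, 91, 95.9 ]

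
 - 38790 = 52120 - 90910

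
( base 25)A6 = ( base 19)d9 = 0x100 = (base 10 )256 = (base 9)314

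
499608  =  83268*6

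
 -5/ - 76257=5/76257=0.00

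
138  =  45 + 93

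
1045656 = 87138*12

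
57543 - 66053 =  - 8510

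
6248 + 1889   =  8137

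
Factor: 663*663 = 439569 =3^2 *13^2*17^2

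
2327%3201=2327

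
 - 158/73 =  - 3 + 61/73 = - 2.16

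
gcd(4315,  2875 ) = 5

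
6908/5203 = 1 + 155/473= 1.33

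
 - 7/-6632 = 7/6632 = 0.00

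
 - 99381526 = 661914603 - 761296129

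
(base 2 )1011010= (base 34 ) 2m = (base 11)82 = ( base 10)90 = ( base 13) 6C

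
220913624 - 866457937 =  - 645544313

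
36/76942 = 18/38471 = 0.00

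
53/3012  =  53/3012 = 0.02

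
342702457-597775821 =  - 255073364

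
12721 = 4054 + 8667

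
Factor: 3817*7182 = 27413694 = 2^1*3^3*7^1*11^1*19^1*347^1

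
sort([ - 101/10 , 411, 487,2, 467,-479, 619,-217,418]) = [  -  479  ,- 217, - 101/10,  2,411,418,467,487,619]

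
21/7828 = 21/7828 = 0.00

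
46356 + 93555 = 139911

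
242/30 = 8 + 1/15 = 8.07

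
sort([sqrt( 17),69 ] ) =[sqrt (17 ),69]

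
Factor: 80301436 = 2^2*20075359^1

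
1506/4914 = 251/819  =  0.31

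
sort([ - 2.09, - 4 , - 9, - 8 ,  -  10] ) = [ - 10, - 9, - 8, - 4, - 2.09 ]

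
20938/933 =20938/933 = 22.44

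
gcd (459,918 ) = 459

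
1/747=1/747 = 0.00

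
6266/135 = 6266/135 = 46.41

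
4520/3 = 1506 + 2/3 = 1506.67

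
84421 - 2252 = 82169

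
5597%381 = 263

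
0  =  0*24571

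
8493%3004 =2485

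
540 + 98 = 638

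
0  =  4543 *0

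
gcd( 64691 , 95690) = 1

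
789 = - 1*( - 789)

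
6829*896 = 6118784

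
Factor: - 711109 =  - 7^1*29^1  *31^1*113^1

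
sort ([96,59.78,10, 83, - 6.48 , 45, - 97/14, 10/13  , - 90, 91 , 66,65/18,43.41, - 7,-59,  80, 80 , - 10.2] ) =[ - 90, - 59, - 10.2, - 7, - 97/14,-6.48, 10/13,65/18,  10 , 43.41, 45,59.78,66,80,80,83,91,96] 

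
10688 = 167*64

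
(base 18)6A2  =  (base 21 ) 4H5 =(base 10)2126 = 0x84E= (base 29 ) 2f9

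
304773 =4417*69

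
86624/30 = 2887 + 7/15 = 2887.47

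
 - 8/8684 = -1 + 2169/2171 = - 0.00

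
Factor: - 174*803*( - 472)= 2^4 * 3^1*11^1 * 29^1*59^1 * 73^1=   65948784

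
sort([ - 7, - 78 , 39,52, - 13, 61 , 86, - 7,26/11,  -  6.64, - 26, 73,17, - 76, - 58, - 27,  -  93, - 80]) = [ - 93, - 80,  -  78, - 76,-58, - 27, - 26, - 13, - 7, - 7, - 6.64,26/11,17, 39,52, 61 , 73,86]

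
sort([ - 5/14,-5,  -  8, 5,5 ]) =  [ - 8,- 5 , - 5/14, 5 , 5 ]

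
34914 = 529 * 66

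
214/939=214/939 = 0.23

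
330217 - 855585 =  - 525368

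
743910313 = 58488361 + 685421952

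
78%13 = 0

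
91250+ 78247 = 169497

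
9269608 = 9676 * 958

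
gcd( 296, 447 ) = 1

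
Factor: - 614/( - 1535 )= 2/5 = 2^1*5^(- 1)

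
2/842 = 1/421 = 0.00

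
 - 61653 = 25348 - 87001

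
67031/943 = 67031/943 = 71.08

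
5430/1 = 5430 = 5430.00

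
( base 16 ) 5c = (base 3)10102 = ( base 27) 3b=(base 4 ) 1130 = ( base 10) 92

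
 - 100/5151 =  - 100/5151 = - 0.02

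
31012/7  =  4430 + 2/7 = 4430.29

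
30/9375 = 2/625 = 0.00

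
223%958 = 223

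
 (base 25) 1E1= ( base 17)367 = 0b1111010000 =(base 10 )976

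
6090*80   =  487200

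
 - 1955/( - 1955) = 1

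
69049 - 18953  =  50096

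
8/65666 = 4/32833 = 0.00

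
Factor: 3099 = 3^1 * 1033^1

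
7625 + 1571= 9196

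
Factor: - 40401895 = -5^1*8080379^1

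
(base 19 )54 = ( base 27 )3i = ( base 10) 99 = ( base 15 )69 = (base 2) 1100011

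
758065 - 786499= - 28434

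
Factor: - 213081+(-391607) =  - 2^4*7^1*5399^1 = - 604688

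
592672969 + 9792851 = 602465820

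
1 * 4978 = 4978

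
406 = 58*7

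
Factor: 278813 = 278813^1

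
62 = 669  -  607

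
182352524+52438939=234791463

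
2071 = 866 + 1205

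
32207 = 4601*7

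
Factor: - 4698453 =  - 3^1 *19^1*31^1*2659^1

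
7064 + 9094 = 16158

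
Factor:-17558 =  - 2^1*8779^1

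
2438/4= 1219/2 = 609.50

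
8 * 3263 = 26104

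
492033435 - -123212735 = 615246170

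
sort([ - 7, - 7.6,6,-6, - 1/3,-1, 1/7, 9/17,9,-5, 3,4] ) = [-7.6, - 7, - 6, -5,-1,  -  1/3, 1/7,9/17,3,4,6,9 ] 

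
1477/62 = 23 + 51/62 = 23.82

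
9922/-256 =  - 4961/128 =-  38.76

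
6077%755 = 37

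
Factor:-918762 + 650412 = - 268350 = -2^1 * 3^1* 5^2*1789^1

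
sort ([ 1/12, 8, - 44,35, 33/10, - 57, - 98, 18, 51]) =[ - 98, - 57, - 44,  1/12, 33/10 , 8,18,  35, 51 ]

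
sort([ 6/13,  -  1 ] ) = [ -1,6/13 ]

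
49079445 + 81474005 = 130553450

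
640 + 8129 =8769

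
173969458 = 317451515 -143482057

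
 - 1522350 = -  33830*45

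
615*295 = 181425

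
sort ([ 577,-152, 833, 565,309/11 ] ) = [ - 152, 309/11, 565 , 577, 833]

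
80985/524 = 80985/524 = 154.55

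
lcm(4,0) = 0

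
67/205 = 67/205 = 0.33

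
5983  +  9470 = 15453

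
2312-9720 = -7408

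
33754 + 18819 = 52573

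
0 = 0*62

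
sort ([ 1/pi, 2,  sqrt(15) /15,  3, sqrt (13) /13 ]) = [ sqrt( 15)/15 , sqrt(13)/13, 1/pi,2 , 3]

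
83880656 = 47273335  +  36607321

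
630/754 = 315/377=0.84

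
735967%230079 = 45730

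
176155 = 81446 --94709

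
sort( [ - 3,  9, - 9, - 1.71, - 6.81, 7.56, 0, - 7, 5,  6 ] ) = [ - 9,-7, - 6.81, - 3, - 1.71 , 0,  5, 6, 7.56,  9]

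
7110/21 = 338 + 4/7 = 338.57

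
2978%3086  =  2978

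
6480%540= 0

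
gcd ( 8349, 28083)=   759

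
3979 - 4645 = -666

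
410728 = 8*51341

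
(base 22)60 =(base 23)5h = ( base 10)132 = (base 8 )204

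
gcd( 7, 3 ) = 1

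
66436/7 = 66436/7= 9490.86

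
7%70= 7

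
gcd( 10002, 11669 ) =1667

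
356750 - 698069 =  - 341319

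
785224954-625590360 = 159634594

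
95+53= 148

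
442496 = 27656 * 16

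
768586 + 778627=1547213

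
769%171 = 85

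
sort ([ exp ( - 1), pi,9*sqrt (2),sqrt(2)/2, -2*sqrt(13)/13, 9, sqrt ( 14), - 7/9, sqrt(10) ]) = [  -  7/9, - 2*sqrt(13)/13, exp(-1), sqrt ( 2)/2, pi, sqrt (10) , sqrt(14), 9,  9*sqrt(2)]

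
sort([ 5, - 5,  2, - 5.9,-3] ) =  [ - 5.9, - 5 ,-3, 2,5] 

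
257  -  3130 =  - 2873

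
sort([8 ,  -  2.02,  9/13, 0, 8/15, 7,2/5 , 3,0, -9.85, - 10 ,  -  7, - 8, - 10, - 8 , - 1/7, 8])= [ - 10,  -  10, - 9.85, - 8, - 8, - 7, - 2.02, - 1/7,0 , 0, 2/5, 8/15,  9/13, 3,  7 , 8, 8 ] 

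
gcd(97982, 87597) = 1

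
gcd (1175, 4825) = 25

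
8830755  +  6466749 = 15297504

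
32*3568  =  114176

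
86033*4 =344132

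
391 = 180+211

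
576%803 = 576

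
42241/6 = 42241/6=7040.17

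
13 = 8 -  - 5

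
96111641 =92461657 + 3649984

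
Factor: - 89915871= - 3^1*29971957^1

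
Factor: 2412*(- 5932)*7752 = -110915491968  =  -  2^7*3^3*17^1* 19^1*67^1*1483^1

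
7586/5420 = 3793/2710= 1.40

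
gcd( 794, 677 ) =1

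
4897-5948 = -1051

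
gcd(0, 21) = 21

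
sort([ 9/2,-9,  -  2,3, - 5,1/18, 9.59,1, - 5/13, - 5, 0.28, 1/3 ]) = [ -9, - 5 , - 5, - 2,-5/13, 1/18,0.28, 1/3, 1, 3, 9/2,9.59]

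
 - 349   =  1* ( - 349 ) 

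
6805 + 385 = 7190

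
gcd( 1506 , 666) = 6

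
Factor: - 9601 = - 9601^1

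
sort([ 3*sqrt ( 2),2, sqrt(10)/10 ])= [ sqrt( 10)/10, 2,3*sqrt( 2)]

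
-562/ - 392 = 1 + 85/196  =  1.43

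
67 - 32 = 35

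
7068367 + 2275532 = 9343899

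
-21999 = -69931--47932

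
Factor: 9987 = 3^1*3329^1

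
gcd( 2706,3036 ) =66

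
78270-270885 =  - 192615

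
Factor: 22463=7^1*3209^1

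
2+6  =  8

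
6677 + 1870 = 8547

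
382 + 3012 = 3394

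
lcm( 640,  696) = 55680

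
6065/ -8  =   - 759 + 7/8  =  - 758.12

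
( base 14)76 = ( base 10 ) 104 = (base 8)150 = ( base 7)206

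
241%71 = 28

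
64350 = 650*99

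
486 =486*1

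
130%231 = 130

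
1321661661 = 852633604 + 469028057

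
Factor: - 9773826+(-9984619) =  - 5^1 * 7^1*89^1*6343^1 = - 19758445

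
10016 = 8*1252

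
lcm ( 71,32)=2272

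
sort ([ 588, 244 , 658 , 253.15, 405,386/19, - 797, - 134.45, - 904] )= [ - 904 , - 797,- 134.45,386/19,244,253.15, 405 , 588,658] 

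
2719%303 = 295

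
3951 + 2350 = 6301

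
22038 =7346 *3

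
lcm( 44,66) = 132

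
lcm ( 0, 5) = 0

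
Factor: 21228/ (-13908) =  - 19^( - 1 )*29^1 = - 29/19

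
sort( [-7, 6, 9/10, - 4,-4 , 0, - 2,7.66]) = [-7 ,-4, - 4, - 2,  0,9/10,6,7.66 ] 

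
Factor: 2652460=2^2*5^1*132623^1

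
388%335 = 53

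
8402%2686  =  344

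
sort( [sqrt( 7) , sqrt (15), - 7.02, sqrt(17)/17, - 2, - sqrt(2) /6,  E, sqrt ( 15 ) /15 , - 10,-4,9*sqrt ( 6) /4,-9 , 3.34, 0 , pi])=[-10, - 9,-7.02, - 4,  -  2, - sqrt(2 ) /6, 0,sqrt(17)/17,sqrt(15 )/15, sqrt(7 ), E,pi,  3.34 , sqrt ( 15 ), 9*sqrt ( 6) /4]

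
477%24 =21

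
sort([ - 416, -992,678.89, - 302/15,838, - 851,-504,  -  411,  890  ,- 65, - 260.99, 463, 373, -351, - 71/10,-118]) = [ - 992, - 851 , - 504,  -  416,-411,  -  351, -260.99, - 118,-65,-302/15, - 71/10, 373, 463,678.89, 838, 890 ] 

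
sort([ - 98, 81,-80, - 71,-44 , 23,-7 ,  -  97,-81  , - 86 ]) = [-98, - 97, - 86, -81, - 80,  -  71, - 44,-7, 23, 81 ] 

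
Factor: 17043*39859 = 3^1*13^1*19^1  *  23^2*1733^1=679316937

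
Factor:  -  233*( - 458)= 106714  =  2^1 * 229^1*233^1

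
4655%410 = 145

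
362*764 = 276568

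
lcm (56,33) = 1848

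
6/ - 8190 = - 1/1365  =  - 0.00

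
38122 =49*778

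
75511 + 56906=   132417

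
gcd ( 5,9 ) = 1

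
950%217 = 82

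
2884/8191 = 2884/8191 = 0.35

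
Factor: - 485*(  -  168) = 81480 = 2^3*3^1* 5^1 * 7^1*97^1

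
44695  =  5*8939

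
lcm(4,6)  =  12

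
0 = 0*96917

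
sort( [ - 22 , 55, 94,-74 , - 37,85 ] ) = [ - 74, - 37, - 22,55 , 85,94]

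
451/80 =5 + 51/80 = 5.64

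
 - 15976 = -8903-7073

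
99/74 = 1 +25/74 = 1.34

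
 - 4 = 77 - 81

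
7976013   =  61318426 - 53342413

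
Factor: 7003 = 47^1*149^1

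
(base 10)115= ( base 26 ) 4b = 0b1110011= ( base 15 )7a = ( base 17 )6d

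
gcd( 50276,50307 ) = 1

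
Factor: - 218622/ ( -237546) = 3^( - 2)* 53^( - 1 )*439^1 = 439/477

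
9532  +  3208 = 12740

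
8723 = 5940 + 2783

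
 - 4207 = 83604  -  87811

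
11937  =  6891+5046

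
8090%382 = 68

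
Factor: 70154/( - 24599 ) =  - 2^1*7^1*17^(  -  1) *1447^( - 1)*5011^1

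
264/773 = 264/773 = 0.34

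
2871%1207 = 457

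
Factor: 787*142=2^1*71^1*787^1= 111754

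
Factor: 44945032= 2^3*11^1 * 19^1*26881^1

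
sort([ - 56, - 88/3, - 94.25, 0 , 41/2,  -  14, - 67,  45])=[ - 94.25,-67, - 56,-88/3, - 14, 0,  41/2,45]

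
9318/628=4659/314 = 14.84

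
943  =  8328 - 7385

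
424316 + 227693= 652009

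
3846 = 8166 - 4320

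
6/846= 1/141 = 0.01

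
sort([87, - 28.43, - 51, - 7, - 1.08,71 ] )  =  [ - 51, - 28.43, - 7, - 1.08 , 71, 87]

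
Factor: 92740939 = 139^1* 193^1*3457^1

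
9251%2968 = 347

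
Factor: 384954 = 2^1*3^1*83^1*773^1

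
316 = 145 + 171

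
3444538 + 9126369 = 12570907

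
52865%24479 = 3907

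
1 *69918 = 69918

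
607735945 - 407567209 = 200168736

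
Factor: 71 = 71^1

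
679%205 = 64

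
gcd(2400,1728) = 96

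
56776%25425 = 5926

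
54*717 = 38718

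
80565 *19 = 1530735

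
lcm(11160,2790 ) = 11160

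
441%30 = 21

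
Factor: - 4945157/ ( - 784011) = 3^( - 1 )*7^1*97^1*7283^1*261337^( - 1)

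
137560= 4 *34390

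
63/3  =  21 = 21.00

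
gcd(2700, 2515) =5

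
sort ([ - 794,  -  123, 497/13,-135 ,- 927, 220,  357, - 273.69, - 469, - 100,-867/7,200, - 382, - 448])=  [-927,-794,-469, - 448, - 382,-273.69 , - 135, - 867/7,-123, - 100, 497/13,200,  220,357] 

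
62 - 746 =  - 684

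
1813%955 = 858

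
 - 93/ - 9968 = 93/9968=0.01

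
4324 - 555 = 3769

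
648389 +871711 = 1520100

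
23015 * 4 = 92060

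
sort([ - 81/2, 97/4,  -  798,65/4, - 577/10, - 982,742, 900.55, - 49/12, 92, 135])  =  [ - 982,  -  798,-577/10, - 81/2, -49/12,65/4, 97/4, 92, 135,  742, 900.55 ] 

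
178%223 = 178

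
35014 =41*854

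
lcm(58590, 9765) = 58590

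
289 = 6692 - 6403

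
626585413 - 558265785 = 68319628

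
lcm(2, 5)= 10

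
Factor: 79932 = 2^2*3^1*6661^1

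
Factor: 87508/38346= 2^1*3^( - 1)*7^( - 1 )*11^( - 1)*83^( - 1)*131^1 * 167^1 =43754/19173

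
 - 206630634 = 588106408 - 794737042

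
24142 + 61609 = 85751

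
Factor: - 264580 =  - 2^2*5^1*13229^1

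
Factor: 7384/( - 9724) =- 142/187  =  - 2^1* 11^(  -  1 )*17^ ( - 1 ) * 71^1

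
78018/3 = 26006 = 26006.00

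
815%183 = 83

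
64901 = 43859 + 21042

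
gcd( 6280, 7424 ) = 8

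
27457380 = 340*80757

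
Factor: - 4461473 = -101^1 *163^1*271^1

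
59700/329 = 181 + 151/329 = 181.46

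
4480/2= 2240  =  2240.00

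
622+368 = 990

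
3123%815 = 678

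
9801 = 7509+2292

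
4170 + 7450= 11620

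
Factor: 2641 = 19^1* 139^1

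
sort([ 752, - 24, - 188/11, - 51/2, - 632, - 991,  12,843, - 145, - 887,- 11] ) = [ - 991, - 887, - 632, - 145, - 51/2, -24, -188/11, - 11,12, 752,843] 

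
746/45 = 16 + 26/45 = 16.58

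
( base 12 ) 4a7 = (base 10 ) 703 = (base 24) 157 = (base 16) 2bf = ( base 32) lv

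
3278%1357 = 564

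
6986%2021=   923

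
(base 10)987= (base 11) 818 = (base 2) 1111011011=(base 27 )19f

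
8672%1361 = 506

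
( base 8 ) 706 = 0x1C6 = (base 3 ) 121211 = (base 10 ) 454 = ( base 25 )I4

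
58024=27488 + 30536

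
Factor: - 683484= - 2^2*3^1*56957^1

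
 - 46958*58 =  - 2723564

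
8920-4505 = 4415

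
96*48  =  4608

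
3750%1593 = 564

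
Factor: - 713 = - 23^1 * 31^1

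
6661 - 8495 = -1834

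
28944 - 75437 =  - 46493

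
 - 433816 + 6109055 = 5675239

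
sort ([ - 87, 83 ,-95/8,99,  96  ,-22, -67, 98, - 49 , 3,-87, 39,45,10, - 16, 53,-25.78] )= [ - 87, -87, - 67,  -  49, - 25.78,-22,-16 , -95/8 , 3,10,39,45,53 , 83, 96,98,99]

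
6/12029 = 6/12029 = 0.00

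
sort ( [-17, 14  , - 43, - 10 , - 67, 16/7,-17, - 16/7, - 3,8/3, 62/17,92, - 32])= [ - 67 ,-43, - 32, - 17, - 17, - 10, - 3,-16/7, 16/7,  8/3 , 62/17, 14 , 92] 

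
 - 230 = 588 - 818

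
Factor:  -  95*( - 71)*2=2^1*5^1*19^1*71^1 = 13490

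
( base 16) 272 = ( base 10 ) 626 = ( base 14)32a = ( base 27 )N5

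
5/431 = 5/431 = 0.01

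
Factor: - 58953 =-3^1*43^1 * 457^1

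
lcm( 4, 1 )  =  4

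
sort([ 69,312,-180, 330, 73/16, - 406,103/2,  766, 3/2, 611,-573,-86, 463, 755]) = [  -  573,  -  406, -180,- 86, 3/2,73/16,  103/2,69 , 312, 330,463, 611,  755,766]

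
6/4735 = 6/4735 = 0.00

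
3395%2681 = 714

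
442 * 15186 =6712212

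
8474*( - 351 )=-2974374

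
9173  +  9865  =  19038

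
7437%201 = 0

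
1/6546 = 1/6546 =0.00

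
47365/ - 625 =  - 9473/125 = - 75.78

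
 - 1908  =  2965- 4873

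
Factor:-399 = -3^1*7^1*19^1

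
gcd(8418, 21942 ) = 138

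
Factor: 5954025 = 3^1*5^2*7^1*11^1*1031^1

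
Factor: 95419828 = 2^2*7^1*3407851^1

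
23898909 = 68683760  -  44784851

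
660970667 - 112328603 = 548642064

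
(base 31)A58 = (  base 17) 1GDF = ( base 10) 9773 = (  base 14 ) 37C1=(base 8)23055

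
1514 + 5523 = 7037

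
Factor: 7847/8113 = 59/61 = 59^1*61^(  -  1 ) 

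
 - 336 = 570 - 906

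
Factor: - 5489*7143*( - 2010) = 78807933270 = 2^1*3^2*5^1*11^1*67^1 *499^1*2381^1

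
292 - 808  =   -516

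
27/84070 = 27/84070 = 0.00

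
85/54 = 1 + 31/54 =1.57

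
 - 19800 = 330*( - 60)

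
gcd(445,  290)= 5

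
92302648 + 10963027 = 103265675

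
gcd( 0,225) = 225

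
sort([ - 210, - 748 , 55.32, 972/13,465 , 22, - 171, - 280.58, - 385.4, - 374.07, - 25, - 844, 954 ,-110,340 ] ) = [ - 844,-748,-385.4, - 374.07 , - 280.58,  -  210, - 171, - 110,-25,  22,55.32, 972/13,340,465 , 954]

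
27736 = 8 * 3467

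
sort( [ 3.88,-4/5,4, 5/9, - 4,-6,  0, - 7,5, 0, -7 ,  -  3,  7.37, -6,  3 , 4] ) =[ - 7, - 7, - 6,-6 , - 4, - 3, - 4/5,0, 0,  5/9, 3, 3.88, 4, 4,  5,  7.37]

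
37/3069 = 37/3069 = 0.01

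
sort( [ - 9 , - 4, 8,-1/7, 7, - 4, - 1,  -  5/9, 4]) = [ - 9, - 4, - 4, - 1, - 5/9, - 1/7,  4,7,8]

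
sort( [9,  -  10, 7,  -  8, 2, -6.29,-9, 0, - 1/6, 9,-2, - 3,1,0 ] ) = [ - 10, -9, - 8, - 6.29, - 3, - 2, - 1/6,  0,0, 1, 2, 7,9 , 9]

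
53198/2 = 26599 = 26599.00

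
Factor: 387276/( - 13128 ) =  - 2^( - 1 )*59^1 = - 59/2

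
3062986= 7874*389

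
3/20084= 3/20084 = 0.00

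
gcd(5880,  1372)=196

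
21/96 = 7/32 =0.22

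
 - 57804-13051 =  -70855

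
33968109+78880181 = 112848290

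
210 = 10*21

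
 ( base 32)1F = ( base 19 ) 29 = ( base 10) 47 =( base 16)2F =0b101111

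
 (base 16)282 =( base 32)K2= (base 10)642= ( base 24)12I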